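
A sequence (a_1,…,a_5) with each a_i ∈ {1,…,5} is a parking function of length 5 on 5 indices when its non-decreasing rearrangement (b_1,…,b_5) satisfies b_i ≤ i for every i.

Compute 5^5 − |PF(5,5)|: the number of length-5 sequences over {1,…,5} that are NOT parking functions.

|PF| = (6−5)·6^(5−1) = 1×1296 = 1296 (Konheim–Weiss)
Example (5,2,4,5,5) → sorted (2,4,5,5,5): b_1=2>1, not a PF.
So 3125 − 1296 = 1829 fail.

1829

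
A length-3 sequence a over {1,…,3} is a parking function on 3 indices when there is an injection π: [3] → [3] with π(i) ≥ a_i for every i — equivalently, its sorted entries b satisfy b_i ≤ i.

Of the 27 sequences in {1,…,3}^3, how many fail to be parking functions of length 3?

Count = (3−3+1)·(3+1)^(3−1) = 1×16 = 16 (Konheim–Weiss)
One tuple (2,2,2) → sorted (2,2,2): b_1=2>1, not a PF.
Total 27; non-PF = 27−16 = 11

11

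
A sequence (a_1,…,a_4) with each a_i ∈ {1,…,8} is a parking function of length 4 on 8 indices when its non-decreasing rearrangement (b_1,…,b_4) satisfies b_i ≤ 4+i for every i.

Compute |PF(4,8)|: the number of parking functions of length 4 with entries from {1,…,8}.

#PF = 5·9^3 = 5 · 729 = 3645 [KW]
Example (2,1,7,6) → sorted (1,2,6,7): b_i ≤ 4+i ∀i, a PF.

3645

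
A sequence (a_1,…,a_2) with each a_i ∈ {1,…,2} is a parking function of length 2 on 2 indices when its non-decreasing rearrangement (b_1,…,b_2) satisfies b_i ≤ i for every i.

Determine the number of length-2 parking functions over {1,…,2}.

3

#PF = (2+1−2)·(2+1)^{2−1} = 1×3 = 3
Example (1,1) → sorted (1,1): b_i ≤ i ∀i, a PF.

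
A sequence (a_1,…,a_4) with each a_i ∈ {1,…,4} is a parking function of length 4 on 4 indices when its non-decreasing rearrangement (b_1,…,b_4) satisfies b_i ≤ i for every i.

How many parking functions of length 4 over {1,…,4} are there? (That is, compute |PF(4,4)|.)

125

#PF = (5−4)·5^(4−1) = 1 · 125 = 125 (Pollak)
One tuple (3,2,1,4) → sorted (1,2,3,4): b_i ≤ i ∀i, a PF.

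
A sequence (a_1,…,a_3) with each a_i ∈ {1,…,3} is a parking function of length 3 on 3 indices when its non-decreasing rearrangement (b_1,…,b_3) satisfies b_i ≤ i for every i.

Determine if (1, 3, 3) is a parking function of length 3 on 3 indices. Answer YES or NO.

NO

Rearranged: b = (1, 3, 3).
  b_1=1 ≤ 1
  b_2=3 > 2
  fails at i=2 ⇒ NO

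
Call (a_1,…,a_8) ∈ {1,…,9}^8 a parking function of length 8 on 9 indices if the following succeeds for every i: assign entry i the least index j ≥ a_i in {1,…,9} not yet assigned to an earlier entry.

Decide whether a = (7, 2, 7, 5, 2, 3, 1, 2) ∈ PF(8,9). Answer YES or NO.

YES

Sorted: b = (1, 2, 2, 2, 3, 5, 7, 7).
  b_1=1 ≤ 2
  b_2=2 ≤ 3
  b_3=2 ≤ 4
  b_4=2 ≤ 5
  b_5=3 ≤ 6
  b_6=5 ≤ 7
  b_7=7 ≤ 8
  b_8=7 ≤ 9
All bounds hold ⇒ YES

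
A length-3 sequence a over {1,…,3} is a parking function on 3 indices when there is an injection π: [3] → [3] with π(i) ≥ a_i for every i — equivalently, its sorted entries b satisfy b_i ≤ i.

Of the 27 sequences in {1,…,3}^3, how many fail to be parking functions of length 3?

#PF = (4−3)·4^(3−1) = 1 · 16 = 16 (Konheim–Weiss)
Check (3,3,3) → sorted (3,3,3): b_1=3>1, not a PF.
3^3 − 16 = 27 − 16 = 11

11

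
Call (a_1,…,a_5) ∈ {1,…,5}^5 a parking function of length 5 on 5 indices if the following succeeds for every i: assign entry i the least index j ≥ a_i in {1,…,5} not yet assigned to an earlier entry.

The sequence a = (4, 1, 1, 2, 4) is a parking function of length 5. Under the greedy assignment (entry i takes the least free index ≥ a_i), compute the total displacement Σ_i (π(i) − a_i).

3

Σπ = 5·6/2 = 15 (π permutes [5]); Σa = 4+1+1+2+4 = 12; disp = 15−12 = 3.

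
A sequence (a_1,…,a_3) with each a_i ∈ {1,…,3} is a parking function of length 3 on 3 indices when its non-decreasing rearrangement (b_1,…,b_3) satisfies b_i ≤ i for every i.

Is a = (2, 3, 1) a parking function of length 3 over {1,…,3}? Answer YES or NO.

Order a: b = (1, 2, 3).
  b_1=1 ≤ 1
  b_2=2 ≤ 2
  b_3=3 ≤ 3
All bounds hold ⇒ YES

YES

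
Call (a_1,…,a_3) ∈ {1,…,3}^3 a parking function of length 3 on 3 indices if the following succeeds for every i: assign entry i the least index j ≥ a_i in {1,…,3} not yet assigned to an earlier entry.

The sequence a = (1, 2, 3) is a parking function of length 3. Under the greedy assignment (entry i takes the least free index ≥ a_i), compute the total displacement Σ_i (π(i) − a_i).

Σπ(i) = 1+…+3 = 6; Σa = 1+2+3 = 6; disp = 6−6 = 0.

0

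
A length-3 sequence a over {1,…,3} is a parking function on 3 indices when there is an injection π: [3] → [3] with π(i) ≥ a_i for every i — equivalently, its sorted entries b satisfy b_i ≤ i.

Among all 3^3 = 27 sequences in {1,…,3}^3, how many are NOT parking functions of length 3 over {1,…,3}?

Count = (3−3+1)·(3+1)^(3−1) = 1×16 = 16
E.g. (3,3,2) → sorted (2,3,3): b_1=2>1, not a PF.
Total 27; non-PF = 27−16 = 11

11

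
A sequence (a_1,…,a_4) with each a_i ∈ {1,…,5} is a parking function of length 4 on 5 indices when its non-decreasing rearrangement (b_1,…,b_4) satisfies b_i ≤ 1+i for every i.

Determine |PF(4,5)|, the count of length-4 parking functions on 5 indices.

432

|PF| = (5−4+1)·(5+1)^(4−1) = 2×216 = 432 [KW]
Example (5,1,3,4) → sorted (1,3,4,5): b_i ≤ 1+i ∀i, a PF.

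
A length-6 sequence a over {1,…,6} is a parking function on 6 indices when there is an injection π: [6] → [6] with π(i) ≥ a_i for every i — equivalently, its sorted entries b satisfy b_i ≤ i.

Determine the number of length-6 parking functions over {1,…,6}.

16807

|PF(6,6)| = (6+1−6)·(6+1)^{6−1} = 1 · 16807 = 16807 (Pollak)
E.g. (4,1,2,2,4,2) → sorted (1,2,2,2,4,4): b_i ≤ i ∀i, a PF.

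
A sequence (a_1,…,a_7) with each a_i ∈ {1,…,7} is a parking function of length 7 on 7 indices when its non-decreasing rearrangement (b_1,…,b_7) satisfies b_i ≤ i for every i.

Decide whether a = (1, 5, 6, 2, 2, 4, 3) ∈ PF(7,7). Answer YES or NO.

Order a: b = (1, 2, 2, 3, 4, 5, 6).
  b_1=1 ≤ 1
  b_2=2 ≤ 2
  b_3=2 ≤ 3
  b_4=3 ≤ 4
  b_5=4 ≤ 5
  b_6=5 ≤ 6
  b_7=6 ≤ 7
All bounds hold ⇒ YES

YES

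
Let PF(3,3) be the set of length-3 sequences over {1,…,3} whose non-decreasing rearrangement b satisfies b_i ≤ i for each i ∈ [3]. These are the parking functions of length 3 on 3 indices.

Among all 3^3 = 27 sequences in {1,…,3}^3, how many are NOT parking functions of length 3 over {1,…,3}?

11

Count = 1·4^2 = 1×16 = 16 (Konheim–Weiss)
Example (3,2,3) → sorted (2,3,3): b_1=2>1, not a PF.
3^3 − 16 = 27 − 16 = 11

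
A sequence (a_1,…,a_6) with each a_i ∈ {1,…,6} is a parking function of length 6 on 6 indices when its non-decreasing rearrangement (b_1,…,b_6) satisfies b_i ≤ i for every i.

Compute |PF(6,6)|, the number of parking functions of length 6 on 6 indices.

16807

|PF| = 1·7^5 = 1×16807 = 16807
E.g. (1,3,5,1,6,3) → sorted (1,1,3,3,5,6): b_i ≤ i ∀i, a PF.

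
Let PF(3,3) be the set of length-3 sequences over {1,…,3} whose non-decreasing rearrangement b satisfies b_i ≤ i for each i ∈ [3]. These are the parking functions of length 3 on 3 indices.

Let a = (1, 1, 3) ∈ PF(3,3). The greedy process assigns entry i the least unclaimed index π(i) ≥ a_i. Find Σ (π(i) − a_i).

1

Σπ = 3·4/2 = 6 (π permutes [3]); Σa = 1+1+3 = 5; disp = 6−5 = 1.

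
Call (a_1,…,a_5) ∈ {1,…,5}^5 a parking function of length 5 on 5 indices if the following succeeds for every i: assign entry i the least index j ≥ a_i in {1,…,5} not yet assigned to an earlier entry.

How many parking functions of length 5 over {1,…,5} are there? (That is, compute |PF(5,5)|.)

|PF(5,5)| = (6−5)·6^(5−1) = 1·1296 = 1296
Example (5,1,1,2,2) → sorted (1,1,2,2,5): b_i ≤ i ∀i, a PF.

1296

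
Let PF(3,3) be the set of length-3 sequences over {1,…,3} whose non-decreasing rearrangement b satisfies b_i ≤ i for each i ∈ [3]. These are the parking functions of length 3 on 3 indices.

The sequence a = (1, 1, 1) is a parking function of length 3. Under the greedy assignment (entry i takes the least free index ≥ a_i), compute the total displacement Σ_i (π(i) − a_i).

Σπ = 6 ({1..3} each once); Σa = 1+1+1 = 3; disp = 6−3 = 3.

3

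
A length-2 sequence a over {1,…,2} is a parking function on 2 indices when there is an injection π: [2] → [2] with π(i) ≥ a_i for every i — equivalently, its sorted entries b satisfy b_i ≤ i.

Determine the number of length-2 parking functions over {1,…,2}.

|PF(2,2)| = (3−2)·3^(2−1) = 1×3 = 3 (Konheim–Weiss)
E.g. (1,2) → sorted (1,2): b_i ≤ i ∀i, a PF.

3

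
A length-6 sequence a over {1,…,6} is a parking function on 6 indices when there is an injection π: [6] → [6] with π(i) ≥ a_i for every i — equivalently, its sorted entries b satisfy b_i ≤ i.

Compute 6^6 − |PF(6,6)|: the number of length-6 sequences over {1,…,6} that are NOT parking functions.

Count = 1·7^5 = 1·16807 = 16807 (Pollak)
Example (6,2,6,1,6,4) → sorted (1,2,4,6,6,6): b_3=4>3, not a PF.
So 46656 − 16807 = 29849 fail.

29849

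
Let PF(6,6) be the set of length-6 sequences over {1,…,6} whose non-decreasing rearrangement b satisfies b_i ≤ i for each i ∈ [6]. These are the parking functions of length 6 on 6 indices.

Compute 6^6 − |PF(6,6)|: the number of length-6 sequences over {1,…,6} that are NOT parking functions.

|PF(6,6)| = (6+1−6)·(6+1)^{6−1} = 1·16807 = 16807
Example (3,4,6,4,5,5) → sorted (3,4,4,5,5,6): b_1=3>1, not a PF.
6^6 − 16807 = 46656 − 16807 = 29849

29849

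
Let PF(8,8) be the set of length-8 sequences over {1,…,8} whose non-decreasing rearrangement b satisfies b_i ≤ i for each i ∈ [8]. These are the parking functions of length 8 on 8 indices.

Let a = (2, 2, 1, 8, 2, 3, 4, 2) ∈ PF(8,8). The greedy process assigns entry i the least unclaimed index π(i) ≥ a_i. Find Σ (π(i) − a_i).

12

Σπ = 8·9/2 = 36 (π permutes [8]); Σa = 2+2+1+8+2+3+4+2 = 24; disp = 36−24 = 12.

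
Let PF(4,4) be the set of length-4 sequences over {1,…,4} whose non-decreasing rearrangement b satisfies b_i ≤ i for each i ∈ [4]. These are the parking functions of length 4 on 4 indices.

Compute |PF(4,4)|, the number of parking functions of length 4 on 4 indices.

#PF = 1·5^3 = 1×125 = 125
One tuple (1,1,1,3) → sorted (1,1,1,3): b_i ≤ i ∀i, a PF.

125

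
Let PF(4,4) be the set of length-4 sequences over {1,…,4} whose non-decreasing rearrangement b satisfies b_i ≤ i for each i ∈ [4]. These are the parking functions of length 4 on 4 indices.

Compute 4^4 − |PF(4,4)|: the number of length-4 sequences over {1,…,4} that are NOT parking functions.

Count = (4+1−4)·(4+1)^{4−1} = 1 · 125 = 125 [KW]
Check (4,2,4,3) → sorted (2,3,4,4): b_1=2>1, not a PF.
4^4 − 125 = 256 − 125 = 131

131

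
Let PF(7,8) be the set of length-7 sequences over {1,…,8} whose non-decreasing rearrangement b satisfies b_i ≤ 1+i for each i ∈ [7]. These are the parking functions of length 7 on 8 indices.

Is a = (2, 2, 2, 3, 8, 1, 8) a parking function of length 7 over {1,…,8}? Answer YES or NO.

Order a: b = (1, 2, 2, 2, 3, 8, 8).
  b_1=1 ≤ 2
  b_2=2 ≤ 3
  b_3=2 ≤ 4
  b_4=2 ≤ 5
  b_5=3 ≤ 6
  b_6=8 > 7
  fails at i=6 ⇒ NO

NO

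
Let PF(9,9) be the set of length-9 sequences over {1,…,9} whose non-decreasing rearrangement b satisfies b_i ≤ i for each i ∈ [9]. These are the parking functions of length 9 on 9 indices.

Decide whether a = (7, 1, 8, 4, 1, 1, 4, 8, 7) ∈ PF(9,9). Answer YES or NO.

Sorted: b = (1, 1, 1, 4, 4, 7, 7, 8, 8).
  b_1=1 ≤ 1
  b_2=1 ≤ 2
  b_3=1 ≤ 3
  b_4=4 ≤ 4
  b_5=4 ≤ 5
  b_6=7 > 6
  fails at i=6 ⇒ NO

NO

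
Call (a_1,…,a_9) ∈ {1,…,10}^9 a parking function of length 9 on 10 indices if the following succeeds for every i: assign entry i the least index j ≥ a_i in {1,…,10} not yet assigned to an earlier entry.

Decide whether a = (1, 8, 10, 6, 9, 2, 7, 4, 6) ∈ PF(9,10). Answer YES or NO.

Rearranged: b = (1, 2, 4, 6, 6, 7, 8, 9, 10).
  b_1=1 ≤ 2
  b_2=2 ≤ 3
  b_3=4 ≤ 4
  b_4=6 > 5
  fails at i=4 ⇒ NO

NO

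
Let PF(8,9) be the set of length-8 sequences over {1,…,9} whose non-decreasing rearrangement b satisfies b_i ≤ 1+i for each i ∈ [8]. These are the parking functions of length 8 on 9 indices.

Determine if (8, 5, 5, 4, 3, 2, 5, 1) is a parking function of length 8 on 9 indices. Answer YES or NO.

Rearranged: b = (1, 2, 3, 4, 5, 5, 5, 8).
  b_1=1 ≤ 2
  b_2=2 ≤ 3
  b_3=3 ≤ 4
  b_4=4 ≤ 5
  b_5=5 ≤ 6
  b_6=5 ≤ 7
  b_7=5 ≤ 8
  b_8=8 ≤ 9
All bounds hold ⇒ YES

YES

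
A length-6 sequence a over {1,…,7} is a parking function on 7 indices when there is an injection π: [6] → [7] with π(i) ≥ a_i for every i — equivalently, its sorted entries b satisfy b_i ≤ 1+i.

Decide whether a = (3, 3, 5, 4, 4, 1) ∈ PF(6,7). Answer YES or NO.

YES

Rearranged: b = (1, 3, 3, 4, 4, 5).
  b_1=1 ≤ 2
  b_2=3 ≤ 3
  b_3=3 ≤ 4
  b_4=4 ≤ 5
  b_5=4 ≤ 6
  b_6=5 ≤ 7
All bounds hold ⇒ YES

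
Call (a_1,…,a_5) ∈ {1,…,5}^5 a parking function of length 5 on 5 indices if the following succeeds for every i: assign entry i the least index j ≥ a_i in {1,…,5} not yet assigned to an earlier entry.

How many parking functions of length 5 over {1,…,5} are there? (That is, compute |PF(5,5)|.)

1296

Count = (5+1−5)·(5+1)^{5−1} = 1 · 1296 = 1296 (Konheim–Weiss)
Check (1,5,3,4,2) → sorted (1,2,3,4,5): b_i ≤ i ∀i, a PF.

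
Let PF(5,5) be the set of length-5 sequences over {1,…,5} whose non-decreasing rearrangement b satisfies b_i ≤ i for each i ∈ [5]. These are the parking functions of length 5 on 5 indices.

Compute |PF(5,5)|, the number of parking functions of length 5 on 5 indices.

1296

Count = (5−5+1)·(5+1)^(5−1) = 1 · 1296 = 1296
One tuple (5,1,1,2,1) → sorted (1,1,1,2,5): b_i ≤ i ∀i, a PF.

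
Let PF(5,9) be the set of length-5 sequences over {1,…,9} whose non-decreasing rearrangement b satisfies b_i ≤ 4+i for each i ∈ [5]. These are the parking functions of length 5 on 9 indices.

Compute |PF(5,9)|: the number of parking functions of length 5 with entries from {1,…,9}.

50000

#PF = 5·10^4 = 5·10000 = 50000 (Pollak)
Example (5,3,3,7,2) → sorted (2,3,3,5,7): b_i ≤ 4+i ∀i, a PF.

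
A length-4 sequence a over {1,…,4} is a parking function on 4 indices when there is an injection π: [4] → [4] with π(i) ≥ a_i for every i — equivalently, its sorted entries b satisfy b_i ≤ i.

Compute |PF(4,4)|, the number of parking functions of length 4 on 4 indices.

125

Count = (4−4+1)·(4+1)^(4−1) = 1·125 = 125 [KW]
E.g. (4,2,1,2) → sorted (1,2,2,4): b_i ≤ i ∀i, a PF.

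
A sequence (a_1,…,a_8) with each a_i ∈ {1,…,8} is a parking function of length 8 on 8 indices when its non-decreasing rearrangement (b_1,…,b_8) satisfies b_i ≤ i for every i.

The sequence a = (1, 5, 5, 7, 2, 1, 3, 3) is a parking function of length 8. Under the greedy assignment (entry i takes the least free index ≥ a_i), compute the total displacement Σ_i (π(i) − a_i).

Σπ = 36 ({1..8} each once); Σa = 1+5+5+7+2+1+3+3 = 27; disp = 36−27 = 9.

9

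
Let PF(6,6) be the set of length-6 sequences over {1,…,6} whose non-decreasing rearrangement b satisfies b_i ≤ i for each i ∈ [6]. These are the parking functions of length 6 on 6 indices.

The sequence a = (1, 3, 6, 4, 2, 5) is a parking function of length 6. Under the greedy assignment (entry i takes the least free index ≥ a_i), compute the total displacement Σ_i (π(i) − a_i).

Σπ(i) = 1+…+6 = 21; Σa = 1+3+6+4+2+5 = 21; disp = 21−21 = 0.

0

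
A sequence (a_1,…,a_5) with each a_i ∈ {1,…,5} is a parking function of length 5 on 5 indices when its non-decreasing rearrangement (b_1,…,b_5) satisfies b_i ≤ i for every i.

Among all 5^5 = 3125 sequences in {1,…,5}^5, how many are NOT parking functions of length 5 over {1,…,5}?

1829

|PF(5,5)| = 1·6^4 = 1×1296 = 1296 (Konheim–Weiss)
Check (5,4,4,5,4) → sorted (4,4,4,5,5): b_1=4>1, not a PF.
So 3125 − 1296 = 1829 fail.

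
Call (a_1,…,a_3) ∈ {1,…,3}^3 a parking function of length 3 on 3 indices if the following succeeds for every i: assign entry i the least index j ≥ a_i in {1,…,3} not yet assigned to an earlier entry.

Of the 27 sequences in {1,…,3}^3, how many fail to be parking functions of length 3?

11

Count = (3+1−3)·(3+1)^{3−1} = 1 · 16 = 16 [KW]
Example (3,3,3) → sorted (3,3,3): b_1=3>1, not a PF.
So 27 − 16 = 11 fail.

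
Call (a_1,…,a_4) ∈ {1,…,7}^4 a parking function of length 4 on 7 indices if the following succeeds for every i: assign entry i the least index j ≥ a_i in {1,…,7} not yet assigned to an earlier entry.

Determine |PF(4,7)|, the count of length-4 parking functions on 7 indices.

2048

|PF(4,7)| = (8−4)·8^(4−1) = 4×512 = 2048 [KW]
Example (1,5,2,3) → sorted (1,2,3,5): b_i ≤ 3+i ∀i, a PF.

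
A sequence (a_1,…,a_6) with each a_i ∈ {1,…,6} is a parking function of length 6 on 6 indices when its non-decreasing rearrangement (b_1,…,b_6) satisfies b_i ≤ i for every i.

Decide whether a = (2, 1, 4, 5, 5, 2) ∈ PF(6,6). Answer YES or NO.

YES

Order a: b = (1, 2, 2, 4, 5, 5).
  b_1=1 ≤ 1
  b_2=2 ≤ 2
  b_3=2 ≤ 3
  b_4=4 ≤ 4
  b_5=5 ≤ 5
  b_6=5 ≤ 6
All bounds hold ⇒ YES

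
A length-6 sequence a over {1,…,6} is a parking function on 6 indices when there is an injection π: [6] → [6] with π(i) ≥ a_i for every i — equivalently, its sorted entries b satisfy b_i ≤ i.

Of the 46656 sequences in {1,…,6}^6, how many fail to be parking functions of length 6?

|PF(6,6)| = (6−6+1)·(6+1)^(6−1) = 1 · 16807 = 16807 (Pollak)
Example (4,2,5,3,4,4) → sorted (2,3,4,4,4,5): b_1=2>1, not a PF.
So 46656 − 16807 = 29849 fail.

29849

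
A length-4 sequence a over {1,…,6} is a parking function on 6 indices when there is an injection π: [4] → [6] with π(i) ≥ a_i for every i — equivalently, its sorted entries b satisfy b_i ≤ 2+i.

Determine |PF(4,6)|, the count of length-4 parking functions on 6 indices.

Count = (7−4)·7^(4−1) = 3×343 = 1029
One tuple (3,6,2,1) → sorted (1,2,3,6): b_i ≤ 2+i ∀i, a PF.

1029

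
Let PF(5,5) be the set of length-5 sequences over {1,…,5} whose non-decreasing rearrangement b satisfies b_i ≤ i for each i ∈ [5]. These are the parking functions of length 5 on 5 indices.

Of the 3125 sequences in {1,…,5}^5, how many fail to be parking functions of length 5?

|PF| = (6−5)·6^(5−1) = 1 · 1296 = 1296 (Konheim–Weiss)
Check (3,1,4,5,3) → sorted (1,3,3,4,5): b_2=3>2, not a PF.
Total 3125; non-PF = 3125−1296 = 1829

1829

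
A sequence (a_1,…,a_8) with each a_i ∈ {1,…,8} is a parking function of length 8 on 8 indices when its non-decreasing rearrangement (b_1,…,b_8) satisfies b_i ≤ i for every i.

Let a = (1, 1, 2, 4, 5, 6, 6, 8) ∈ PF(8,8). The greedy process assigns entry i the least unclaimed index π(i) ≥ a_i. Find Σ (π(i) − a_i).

3

Σπ = 36 ({1..8} each once); Σa = 1+1+2+4+5+6+6+8 = 33; disp = 36−33 = 3.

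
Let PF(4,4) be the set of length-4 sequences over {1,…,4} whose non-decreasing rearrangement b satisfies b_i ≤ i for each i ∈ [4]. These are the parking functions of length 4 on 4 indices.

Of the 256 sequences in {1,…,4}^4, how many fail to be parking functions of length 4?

131

|PF| = (5−4)·5^(4−1) = 1×125 = 125 [KW]
Example (3,4,1,4) → sorted (1,3,4,4): b_2=3>2, not a PF.
So 256 − 125 = 131 fail.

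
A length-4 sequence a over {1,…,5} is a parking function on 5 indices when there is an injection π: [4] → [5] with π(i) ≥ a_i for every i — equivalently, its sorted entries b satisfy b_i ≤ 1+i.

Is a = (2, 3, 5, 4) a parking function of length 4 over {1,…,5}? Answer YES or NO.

Order a: b = (2, 3, 4, 5).
  b_1=2 ≤ 2
  b_2=3 ≤ 3
  b_3=4 ≤ 4
  b_4=5 ≤ 5
All bounds hold ⇒ YES

YES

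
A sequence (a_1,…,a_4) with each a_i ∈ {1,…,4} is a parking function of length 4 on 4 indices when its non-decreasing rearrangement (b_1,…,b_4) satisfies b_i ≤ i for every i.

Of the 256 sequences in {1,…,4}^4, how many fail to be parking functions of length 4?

131

#PF = (4+1−4)·(4+1)^{4−1} = 1·125 = 125
Example (3,2,2,3) → sorted (2,2,3,3): b_1=2>1, not a PF.
So 256 − 125 = 131 fail.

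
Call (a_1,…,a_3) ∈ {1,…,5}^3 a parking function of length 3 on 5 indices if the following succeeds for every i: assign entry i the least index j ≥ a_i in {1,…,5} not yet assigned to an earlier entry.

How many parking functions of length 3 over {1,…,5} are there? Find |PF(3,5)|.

|PF(3,5)| = (5−3+1)·(5+1)^(3−1) = 3×36 = 108 [KW]
Check (5,1,3) → sorted (1,3,5): b_i ≤ 2+i ∀i, a PF.

108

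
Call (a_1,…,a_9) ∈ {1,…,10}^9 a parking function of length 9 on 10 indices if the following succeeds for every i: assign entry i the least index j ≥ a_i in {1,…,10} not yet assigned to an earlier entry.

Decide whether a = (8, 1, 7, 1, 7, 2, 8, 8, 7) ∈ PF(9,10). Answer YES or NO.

Sorted: b = (1, 1, 2, 7, 7, 7, 8, 8, 8).
  b_1=1 ≤ 2
  b_2=1 ≤ 3
  b_3=2 ≤ 4
  b_4=7 > 5
  fails at i=4 ⇒ NO

NO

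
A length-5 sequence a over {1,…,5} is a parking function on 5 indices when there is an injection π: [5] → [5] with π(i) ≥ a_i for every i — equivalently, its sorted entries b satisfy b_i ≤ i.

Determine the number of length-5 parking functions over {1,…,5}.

|PF| = (6−5)·6^(5−1) = 1×1296 = 1296
One tuple (1,1,3,3,1) → sorted (1,1,1,3,3): b_i ≤ i ∀i, a PF.

1296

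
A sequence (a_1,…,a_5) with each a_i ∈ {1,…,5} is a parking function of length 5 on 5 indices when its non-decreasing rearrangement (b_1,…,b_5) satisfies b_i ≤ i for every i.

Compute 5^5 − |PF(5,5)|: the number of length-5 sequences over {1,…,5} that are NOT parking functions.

1829

#PF = (6−5)·6^(5−1) = 1×1296 = 1296
Example (3,2,4,2,2) → sorted (2,2,2,3,4): b_1=2>1, not a PF.
5^5 − 1296 = 3125 − 1296 = 1829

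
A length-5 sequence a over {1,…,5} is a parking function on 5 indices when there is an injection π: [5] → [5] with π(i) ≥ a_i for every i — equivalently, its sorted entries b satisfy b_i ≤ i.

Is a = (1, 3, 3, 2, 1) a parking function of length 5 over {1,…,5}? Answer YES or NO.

Rearranged: b = (1, 1, 2, 3, 3).
  b_1=1 ≤ 1
  b_2=1 ≤ 2
  b_3=2 ≤ 3
  b_4=3 ≤ 4
  b_5=3 ≤ 5
All bounds hold ⇒ YES

YES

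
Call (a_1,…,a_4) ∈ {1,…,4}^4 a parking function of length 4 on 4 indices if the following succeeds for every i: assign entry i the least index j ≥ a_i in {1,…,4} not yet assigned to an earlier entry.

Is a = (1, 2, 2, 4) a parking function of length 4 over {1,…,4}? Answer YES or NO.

YES

Sorted: b = (1, 2, 2, 4).
  b_1=1 ≤ 1
  b_2=2 ≤ 2
  b_3=2 ≤ 3
  b_4=4 ≤ 4
All bounds hold ⇒ YES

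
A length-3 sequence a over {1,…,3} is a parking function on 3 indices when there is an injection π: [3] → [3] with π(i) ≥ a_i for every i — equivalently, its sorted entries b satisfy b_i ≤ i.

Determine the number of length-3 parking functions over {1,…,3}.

16

Count = 1·4^2 = 1 · 16 = 16 (Pollak)
Check (3,2,1) → sorted (1,2,3): b_i ≤ i ∀i, a PF.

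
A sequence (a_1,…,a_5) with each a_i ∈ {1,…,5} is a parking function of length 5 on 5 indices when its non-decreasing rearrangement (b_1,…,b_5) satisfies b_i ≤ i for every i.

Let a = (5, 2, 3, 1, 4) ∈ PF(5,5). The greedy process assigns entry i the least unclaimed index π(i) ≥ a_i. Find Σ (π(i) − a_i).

Σπ = 15 ({1..5} each once); Σa = 5+2+3+1+4 = 15; disp = 15−15 = 0.

0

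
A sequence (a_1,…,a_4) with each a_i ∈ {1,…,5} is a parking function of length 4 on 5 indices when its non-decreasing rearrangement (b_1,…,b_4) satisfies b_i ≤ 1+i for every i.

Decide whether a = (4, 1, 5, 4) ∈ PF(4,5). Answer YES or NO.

Rearranged: b = (1, 4, 4, 5).
  b_1=1 ≤ 2
  b_2=4 > 3
  fails at i=2 ⇒ NO

NO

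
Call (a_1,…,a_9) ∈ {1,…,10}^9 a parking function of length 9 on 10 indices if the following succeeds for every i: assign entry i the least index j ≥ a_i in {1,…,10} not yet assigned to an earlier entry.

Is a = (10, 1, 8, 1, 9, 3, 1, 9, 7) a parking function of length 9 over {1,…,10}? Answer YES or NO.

NO

Rearranged: b = (1, 1, 1, 3, 7, 8, 9, 9, 10).
  b_1=1 ≤ 2
  b_2=1 ≤ 3
  b_3=1 ≤ 4
  b_4=3 ≤ 5
  b_5=7 > 6
  fails at i=5 ⇒ NO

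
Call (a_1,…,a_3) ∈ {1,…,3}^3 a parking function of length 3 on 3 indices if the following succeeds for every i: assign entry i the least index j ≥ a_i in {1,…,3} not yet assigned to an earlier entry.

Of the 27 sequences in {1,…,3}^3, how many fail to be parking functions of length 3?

11

|PF| = (3−3+1)·(3+1)^(3−1) = 1×16 = 16 [KW]
E.g. (3,2,3) → sorted (2,3,3): b_1=2>1, not a PF.
3^3 − 16 = 27 − 16 = 11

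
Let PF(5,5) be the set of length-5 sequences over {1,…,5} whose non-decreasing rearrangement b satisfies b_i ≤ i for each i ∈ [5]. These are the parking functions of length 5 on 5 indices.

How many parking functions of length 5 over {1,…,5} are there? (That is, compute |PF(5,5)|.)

1296

|PF(5,5)| = (5+1−5)·(5+1)^{5−1} = 1×1296 = 1296 (Konheim–Weiss)
E.g. (3,2,1,1,4) → sorted (1,1,2,3,4): b_i ≤ i ∀i, a PF.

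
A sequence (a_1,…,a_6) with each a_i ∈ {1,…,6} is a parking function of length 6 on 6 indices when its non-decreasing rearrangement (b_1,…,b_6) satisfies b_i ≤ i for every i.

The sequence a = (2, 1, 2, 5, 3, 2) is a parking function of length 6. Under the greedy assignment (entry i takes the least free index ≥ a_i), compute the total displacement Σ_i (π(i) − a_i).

Σπ = 21 ({1..6} each once); Σa = 2+1+2+5+3+2 = 15; disp = 21−15 = 6.

6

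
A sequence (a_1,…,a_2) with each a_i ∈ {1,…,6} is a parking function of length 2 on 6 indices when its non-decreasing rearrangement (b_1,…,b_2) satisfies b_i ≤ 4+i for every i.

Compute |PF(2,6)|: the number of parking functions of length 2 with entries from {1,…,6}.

35

Count = (6−2+1)·(6+1)^(2−1) = 5·7 = 35 [KW]
E.g. (5,2) → sorted (2,5): b_i ≤ 4+i ∀i, a PF.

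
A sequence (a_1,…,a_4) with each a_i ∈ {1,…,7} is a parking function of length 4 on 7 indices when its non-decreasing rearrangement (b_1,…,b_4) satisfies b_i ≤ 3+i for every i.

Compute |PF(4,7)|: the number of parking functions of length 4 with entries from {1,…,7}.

2048

#PF = (7+1−4)·(7+1)^{4−1} = 4×512 = 2048
Example (2,6,2,5) → sorted (2,2,5,6): b_i ≤ 3+i ∀i, a PF.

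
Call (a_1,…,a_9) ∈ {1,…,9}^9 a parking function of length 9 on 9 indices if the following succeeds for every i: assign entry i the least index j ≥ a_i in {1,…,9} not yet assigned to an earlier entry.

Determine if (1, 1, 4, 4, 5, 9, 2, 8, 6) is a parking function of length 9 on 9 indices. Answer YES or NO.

YES

Rearranged: b = (1, 1, 2, 4, 4, 5, 6, 8, 9).
  b_1=1 ≤ 1
  b_2=1 ≤ 2
  b_3=2 ≤ 3
  b_4=4 ≤ 4
  b_5=4 ≤ 5
  b_6=5 ≤ 6
  b_7=6 ≤ 7
  b_8=8 ≤ 8
  b_9=9 ≤ 9
All bounds hold ⇒ YES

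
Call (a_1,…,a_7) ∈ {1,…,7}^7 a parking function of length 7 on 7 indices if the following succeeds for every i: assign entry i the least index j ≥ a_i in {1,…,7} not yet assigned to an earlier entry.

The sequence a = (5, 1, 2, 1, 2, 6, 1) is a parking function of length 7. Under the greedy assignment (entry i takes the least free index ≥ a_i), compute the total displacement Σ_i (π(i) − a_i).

Σπ(i) = 1+…+7 = 28; Σa = 5+1+2+1+2+6+1 = 18; disp = 28−18 = 10.

10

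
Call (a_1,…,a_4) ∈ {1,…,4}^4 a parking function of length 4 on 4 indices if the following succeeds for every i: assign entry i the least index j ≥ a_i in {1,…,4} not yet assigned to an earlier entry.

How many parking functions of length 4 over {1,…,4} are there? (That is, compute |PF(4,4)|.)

|PF(4,4)| = (5−4)·5^(4−1) = 1×125 = 125
One tuple (2,1,3,3) → sorted (1,2,3,3): b_i ≤ i ∀i, a PF.

125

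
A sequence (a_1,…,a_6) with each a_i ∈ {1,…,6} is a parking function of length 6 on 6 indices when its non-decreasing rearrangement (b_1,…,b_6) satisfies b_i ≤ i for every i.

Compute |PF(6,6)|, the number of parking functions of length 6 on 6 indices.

16807

Count = (7−6)·7^(6−1) = 1 · 16807 = 16807 (Pollak)
Example (1,2,5,3,1,5) → sorted (1,1,2,3,5,5): b_i ≤ i ∀i, a PF.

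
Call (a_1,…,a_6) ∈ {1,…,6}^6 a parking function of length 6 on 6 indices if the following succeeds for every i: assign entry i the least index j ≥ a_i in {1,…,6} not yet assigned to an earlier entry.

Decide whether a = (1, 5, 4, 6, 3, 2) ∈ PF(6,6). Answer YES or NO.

YES

Sorted: b = (1, 2, 3, 4, 5, 6).
  b_1=1 ≤ 1
  b_2=2 ≤ 2
  b_3=3 ≤ 3
  b_4=4 ≤ 4
  b_5=5 ≤ 5
  b_6=6 ≤ 6
All bounds hold ⇒ YES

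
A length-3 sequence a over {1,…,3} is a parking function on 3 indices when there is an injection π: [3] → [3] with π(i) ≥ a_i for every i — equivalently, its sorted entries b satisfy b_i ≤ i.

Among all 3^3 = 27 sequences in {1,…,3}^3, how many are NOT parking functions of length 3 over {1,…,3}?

|PF(3,3)| = (4−3)·4^(3−1) = 1×16 = 16 (Pollak)
E.g. (3,2,3) → sorted (2,3,3): b_1=2>1, not a PF.
So 27 − 16 = 11 fail.

11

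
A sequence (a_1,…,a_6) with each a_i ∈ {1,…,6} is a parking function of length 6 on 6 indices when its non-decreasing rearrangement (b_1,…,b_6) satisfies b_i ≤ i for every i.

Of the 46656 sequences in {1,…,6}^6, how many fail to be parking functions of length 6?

|PF(6,6)| = (6+1−6)·(6+1)^{6−1} = 1×16807 = 16807
Check (2,2,4,6,5,2) → sorted (2,2,2,4,5,6): b_1=2>1, not a PF.
6^6 − 16807 = 46656 − 16807 = 29849

29849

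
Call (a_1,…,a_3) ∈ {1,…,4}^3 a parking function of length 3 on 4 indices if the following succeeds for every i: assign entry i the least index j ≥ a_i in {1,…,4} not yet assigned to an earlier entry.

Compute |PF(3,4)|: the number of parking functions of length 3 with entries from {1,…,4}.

Count = (4+1−3)·(4+1)^{3−1} = 2×25 = 50 (Konheim–Weiss)
Example (4,2,2) → sorted (2,2,4): b_i ≤ 1+i ∀i, a PF.

50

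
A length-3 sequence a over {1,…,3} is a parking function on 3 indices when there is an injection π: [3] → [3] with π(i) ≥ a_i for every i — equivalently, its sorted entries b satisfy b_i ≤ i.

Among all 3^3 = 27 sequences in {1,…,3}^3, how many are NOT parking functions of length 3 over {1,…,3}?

11

|PF| = (4−3)·4^(3−1) = 1 · 16 = 16
E.g. (3,3,3) → sorted (3,3,3): b_1=3>1, not a PF.
So 27 − 16 = 11 fail.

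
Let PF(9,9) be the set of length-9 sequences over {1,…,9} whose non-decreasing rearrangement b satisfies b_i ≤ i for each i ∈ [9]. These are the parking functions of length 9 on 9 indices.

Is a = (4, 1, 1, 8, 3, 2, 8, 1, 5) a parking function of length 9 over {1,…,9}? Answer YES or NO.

Sorted: b = (1, 1, 1, 2, 3, 4, 5, 8, 8).
  b_1=1 ≤ 1
  b_2=1 ≤ 2
  b_3=1 ≤ 3
  b_4=2 ≤ 4
  b_5=3 ≤ 5
  b_6=4 ≤ 6
  b_7=5 ≤ 7
  b_8=8 ≤ 8
  b_9=8 ≤ 9
All bounds hold ⇒ YES

YES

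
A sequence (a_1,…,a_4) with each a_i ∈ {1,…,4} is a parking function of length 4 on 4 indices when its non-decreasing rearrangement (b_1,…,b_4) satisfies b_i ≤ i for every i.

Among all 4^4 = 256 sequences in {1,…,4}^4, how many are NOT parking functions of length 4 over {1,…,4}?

|PF(4,4)| = (4−4+1)·(4+1)^(4−1) = 1×125 = 125 (Konheim–Weiss)
Example (4,3,3,4) → sorted (3,3,4,4): b_1=3>1, not a PF.
4^4 − 125 = 256 − 125 = 131

131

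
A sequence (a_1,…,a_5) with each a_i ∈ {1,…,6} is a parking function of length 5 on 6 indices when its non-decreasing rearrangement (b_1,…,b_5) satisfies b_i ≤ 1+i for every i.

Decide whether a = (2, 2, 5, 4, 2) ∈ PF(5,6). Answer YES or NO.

Sorted: b = (2, 2, 2, 4, 5).
  b_1=2 ≤ 2
  b_2=2 ≤ 3
  b_3=2 ≤ 4
  b_4=4 ≤ 5
  b_5=5 ≤ 6
All bounds hold ⇒ YES

YES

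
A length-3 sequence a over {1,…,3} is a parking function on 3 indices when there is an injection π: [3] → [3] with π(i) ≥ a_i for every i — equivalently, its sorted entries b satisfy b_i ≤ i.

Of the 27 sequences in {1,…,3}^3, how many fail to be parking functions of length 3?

|PF| = 1·4^2 = 1 · 16 = 16 (Konheim–Weiss)
E.g. (2,3,3) → sorted (2,3,3): b_1=2>1, not a PF.
3^3 − 16 = 27 − 16 = 11

11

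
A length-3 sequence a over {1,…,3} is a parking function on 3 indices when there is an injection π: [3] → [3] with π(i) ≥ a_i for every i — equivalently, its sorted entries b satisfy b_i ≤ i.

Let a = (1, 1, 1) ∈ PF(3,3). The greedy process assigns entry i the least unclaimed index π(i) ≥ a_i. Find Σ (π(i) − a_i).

Σπ = 3·4/2 = 6 (π permutes [3]); Σa = 1+1+1 = 3; disp = 6−3 = 3.

3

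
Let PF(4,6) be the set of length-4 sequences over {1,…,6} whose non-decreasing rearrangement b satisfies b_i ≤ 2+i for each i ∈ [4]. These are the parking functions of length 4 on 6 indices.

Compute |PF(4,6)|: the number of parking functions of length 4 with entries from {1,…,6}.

|PF(4,6)| = (6−4+1)·(6+1)^(4−1) = 3 · 343 = 1029 [KW]
Example (5,2,3,6) → sorted (2,3,5,6): b_i ≤ 2+i ∀i, a PF.

1029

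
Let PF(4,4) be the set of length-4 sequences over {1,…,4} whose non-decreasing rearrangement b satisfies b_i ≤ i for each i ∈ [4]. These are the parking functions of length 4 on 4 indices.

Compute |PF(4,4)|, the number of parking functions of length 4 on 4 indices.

|PF(4,4)| = (4+1−4)·(4+1)^{4−1} = 1×125 = 125 (Konheim–Weiss)
Check (1,1,1,3) → sorted (1,1,1,3): b_i ≤ i ∀i, a PF.

125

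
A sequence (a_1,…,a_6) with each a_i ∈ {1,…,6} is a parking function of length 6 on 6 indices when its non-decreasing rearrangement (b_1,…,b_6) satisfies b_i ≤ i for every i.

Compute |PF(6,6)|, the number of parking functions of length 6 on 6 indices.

#PF = (7−6)·7^(6−1) = 1×16807 = 16807 (Konheim–Weiss)
One tuple (4,2,2,1,3,5) → sorted (1,2,2,3,4,5): b_i ≤ i ∀i, a PF.

16807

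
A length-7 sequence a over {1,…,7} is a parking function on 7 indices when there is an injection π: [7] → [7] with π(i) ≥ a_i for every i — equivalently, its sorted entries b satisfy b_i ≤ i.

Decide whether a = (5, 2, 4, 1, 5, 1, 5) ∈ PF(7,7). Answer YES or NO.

Sorted: b = (1, 1, 2, 4, 5, 5, 5).
  b_1=1 ≤ 1
  b_2=1 ≤ 2
  b_3=2 ≤ 3
  b_4=4 ≤ 4
  b_5=5 ≤ 5
  b_6=5 ≤ 6
  b_7=5 ≤ 7
All bounds hold ⇒ YES

YES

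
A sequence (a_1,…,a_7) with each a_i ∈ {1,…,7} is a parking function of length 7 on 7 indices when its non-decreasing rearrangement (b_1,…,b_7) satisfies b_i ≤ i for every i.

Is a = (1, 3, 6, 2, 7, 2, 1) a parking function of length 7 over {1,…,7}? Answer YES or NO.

Order a: b = (1, 1, 2, 2, 3, 6, 7).
  b_1=1 ≤ 1
  b_2=1 ≤ 2
  b_3=2 ≤ 3
  b_4=2 ≤ 4
  b_5=3 ≤ 5
  b_6=6 ≤ 6
  b_7=7 ≤ 7
All bounds hold ⇒ YES

YES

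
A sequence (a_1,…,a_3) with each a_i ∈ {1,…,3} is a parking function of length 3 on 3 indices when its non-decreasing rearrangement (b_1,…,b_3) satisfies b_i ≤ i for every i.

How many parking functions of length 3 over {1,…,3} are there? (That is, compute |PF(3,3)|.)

#PF = (4−3)·4^(3−1) = 1·16 = 16
Example (3,1,2) → sorted (1,2,3): b_i ≤ i ∀i, a PF.

16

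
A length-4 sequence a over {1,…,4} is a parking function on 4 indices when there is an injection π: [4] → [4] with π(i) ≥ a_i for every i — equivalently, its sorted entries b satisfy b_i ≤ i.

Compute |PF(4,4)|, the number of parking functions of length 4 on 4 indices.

125

#PF = (5−4)·5^(4−1) = 1·125 = 125 [KW]
Example (4,1,1,3) → sorted (1,1,3,4): b_i ≤ i ∀i, a PF.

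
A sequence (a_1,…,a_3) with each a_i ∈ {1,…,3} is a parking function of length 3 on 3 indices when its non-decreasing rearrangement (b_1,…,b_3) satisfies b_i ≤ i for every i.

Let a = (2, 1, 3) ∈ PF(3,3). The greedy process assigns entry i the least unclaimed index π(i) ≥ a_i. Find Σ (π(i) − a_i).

0

Σπ = 3·4/2 = 6 (π permutes [3]); Σa = 2+1+3 = 6; disp = 6−6 = 0.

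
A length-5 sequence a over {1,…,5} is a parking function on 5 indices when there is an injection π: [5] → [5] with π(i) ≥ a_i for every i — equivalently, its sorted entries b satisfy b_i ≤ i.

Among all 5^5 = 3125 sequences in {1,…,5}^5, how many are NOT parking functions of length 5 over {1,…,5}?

|PF(5,5)| = 1·6^4 = 1×1296 = 1296
Example (5,1,5,2,5) → sorted (1,2,5,5,5): b_3=5>3, not a PF.
Total 3125; non-PF = 3125−1296 = 1829

1829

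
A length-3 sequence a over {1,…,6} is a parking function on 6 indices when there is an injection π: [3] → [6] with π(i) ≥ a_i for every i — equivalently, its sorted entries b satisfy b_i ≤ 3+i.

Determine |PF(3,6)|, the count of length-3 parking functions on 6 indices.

#PF = 4·7^2 = 4·49 = 196 (Konheim–Weiss)
Example (3,2,4) → sorted (2,3,4): b_i ≤ 3+i ∀i, a PF.

196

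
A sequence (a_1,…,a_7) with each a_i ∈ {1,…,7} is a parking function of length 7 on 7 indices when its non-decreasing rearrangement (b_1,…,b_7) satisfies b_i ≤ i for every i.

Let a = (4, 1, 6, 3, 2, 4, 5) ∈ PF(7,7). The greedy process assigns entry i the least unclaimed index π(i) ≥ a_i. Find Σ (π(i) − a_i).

Σπ = 28 ({1..7} each once); Σa = 4+1+6+3+2+4+5 = 25; disp = 28−25 = 3.

3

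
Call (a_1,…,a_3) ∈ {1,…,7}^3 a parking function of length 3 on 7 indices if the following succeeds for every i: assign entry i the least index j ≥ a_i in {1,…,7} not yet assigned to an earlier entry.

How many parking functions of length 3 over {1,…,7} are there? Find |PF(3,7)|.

#PF = (7+1−3)·(7+1)^{3−1} = 5 · 64 = 320 [KW]
Example (4,2,3) → sorted (2,3,4): b_i ≤ 4+i ∀i, a PF.

320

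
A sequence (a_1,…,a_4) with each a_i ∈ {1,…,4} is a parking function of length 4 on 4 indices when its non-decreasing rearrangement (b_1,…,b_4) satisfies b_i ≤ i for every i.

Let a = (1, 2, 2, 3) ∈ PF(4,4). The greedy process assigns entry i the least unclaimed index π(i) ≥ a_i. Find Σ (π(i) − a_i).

2

Σπ(i) = 1+…+4 = 10; Σa = 1+2+2+3 = 8; disp = 10−8 = 2.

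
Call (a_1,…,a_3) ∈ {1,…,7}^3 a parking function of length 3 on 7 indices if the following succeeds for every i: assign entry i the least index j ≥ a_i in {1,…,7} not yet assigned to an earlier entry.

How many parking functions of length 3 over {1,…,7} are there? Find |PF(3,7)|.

|PF(3,7)| = (8−3)·8^(3−1) = 5×64 = 320 (Konheim–Weiss)
One tuple (7,3,3) → sorted (3,3,7): b_i ≤ 4+i ∀i, a PF.

320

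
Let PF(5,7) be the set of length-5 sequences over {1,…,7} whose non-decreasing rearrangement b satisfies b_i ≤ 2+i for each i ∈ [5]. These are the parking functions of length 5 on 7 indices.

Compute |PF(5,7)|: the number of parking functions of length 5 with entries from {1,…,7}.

12288

|PF(5,7)| = (7−5+1)·(7+1)^(5−1) = 3·4096 = 12288 (Pollak)
Example (5,7,2,2,6) → sorted (2,2,5,6,7): b_i ≤ 2+i ∀i, a PF.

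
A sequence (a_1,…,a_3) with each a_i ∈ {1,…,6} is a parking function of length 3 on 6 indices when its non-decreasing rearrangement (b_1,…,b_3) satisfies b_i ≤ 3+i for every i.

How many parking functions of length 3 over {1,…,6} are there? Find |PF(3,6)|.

|PF(3,6)| = (6−3+1)·(6+1)^(3−1) = 4·49 = 196
Example (4,6,2) → sorted (2,4,6): b_i ≤ 3+i ∀i, a PF.

196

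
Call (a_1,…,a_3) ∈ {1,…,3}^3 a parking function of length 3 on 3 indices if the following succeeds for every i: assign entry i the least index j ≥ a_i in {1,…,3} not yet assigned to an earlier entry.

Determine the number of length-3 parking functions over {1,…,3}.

|PF(3,3)| = (4−3)·4^(3−1) = 1 · 16 = 16 (Konheim–Weiss)
One tuple (3,1,1) → sorted (1,1,3): b_i ≤ i ∀i, a PF.

16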